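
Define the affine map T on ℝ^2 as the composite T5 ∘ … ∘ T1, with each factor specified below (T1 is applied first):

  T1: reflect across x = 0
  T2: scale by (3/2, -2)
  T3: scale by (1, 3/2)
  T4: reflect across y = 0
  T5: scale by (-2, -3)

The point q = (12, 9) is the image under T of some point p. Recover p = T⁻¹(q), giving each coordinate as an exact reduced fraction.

p = (4, -1)

T1 = [-1 0 0; 0 1 0; 0 0 1]
T2·T1 = [-3/2 0 0; 0 -2 0; 0 0 1]
T3·…·T1 = [-3/2 0 0; 0 -3 0; 0 0 1]
T4·…·T1 = [-3/2 0 0; 0 3 0; 0 0 1]
T5·…·T1 = [3 0 0; 0 -9 0; 0 0 1]
det M = -27; M⁻¹ = [1/3 0 0; 0 -1/9 0; 0 0 1]
M⁻¹ · (12, 9)ᵀ = (4, -1)ᵀ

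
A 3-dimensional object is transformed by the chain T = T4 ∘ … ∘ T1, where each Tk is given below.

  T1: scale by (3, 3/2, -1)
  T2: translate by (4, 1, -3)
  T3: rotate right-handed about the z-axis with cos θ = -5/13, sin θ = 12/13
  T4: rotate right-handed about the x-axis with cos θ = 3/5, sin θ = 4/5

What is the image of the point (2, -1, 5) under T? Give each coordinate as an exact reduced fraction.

T1 scale by (3, 3/2, -1): (2, -1, 5) → (6, -3/2, -5)
T2 translate by (4, 1, -3): (6, -3/2, -5) → (10, -1/2, -8)
T3 rotate right-handed about the z-axis with cos θ = -5/13, sin θ = 12/13: (10, -1/2, -8) → (-44/13, 245/26, -8)
T4 rotate right-handed about the x-axis with cos θ = 3/5, sin θ = 4/5: (-44/13, 245/26, -8) → (-44/13, 1567/130, 178/65)

T(p) = (-44/13, 1567/130, 178/65)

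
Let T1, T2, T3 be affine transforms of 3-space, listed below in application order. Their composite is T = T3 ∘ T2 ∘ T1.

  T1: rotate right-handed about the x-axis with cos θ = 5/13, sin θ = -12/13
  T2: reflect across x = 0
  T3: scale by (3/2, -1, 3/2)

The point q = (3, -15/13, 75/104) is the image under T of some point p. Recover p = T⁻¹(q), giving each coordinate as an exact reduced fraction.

T1 = [1 0 0 0; 0 5/13 12/13 0; 0 -12/13 5/13 0; 0 0 0 1]
T2·T1 = [-1 0 0 0; 0 5/13 12/13 0; 0 -12/13 5/13 0; 0 0 0 1]
T3·…·T1 = [-3/2 0 0 0; 0 -5/13 -12/13 0; 0 -18/13 15/26 0; 0 0 0 1]
det M = 9/4; M⁻¹ = [-2/3 0 0 0; 0 -5/13 -8/13 0; 0 -12/13 10/39 0; 0 0 0 1]
M⁻¹ · (3, -15/13, 75/104)ᵀ = (-2, 0, 5/4)ᵀ

p = (-2, 0, 5/4)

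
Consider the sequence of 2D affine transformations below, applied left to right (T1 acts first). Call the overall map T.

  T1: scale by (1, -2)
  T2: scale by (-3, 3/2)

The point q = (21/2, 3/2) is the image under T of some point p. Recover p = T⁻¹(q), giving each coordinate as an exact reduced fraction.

p = (-7/2, -1/2)

T1 = [1 0 0; 0 -2 0; 0 0 1]
T2·T1 = [-3 0 0; 0 -3 0; 0 0 1]
det M = 9; M⁻¹ = [-1/3 0 0; 0 -1/3 0; 0 0 1]
M⁻¹ · (21/2, 3/2)ᵀ = (-7/2, -1/2)ᵀ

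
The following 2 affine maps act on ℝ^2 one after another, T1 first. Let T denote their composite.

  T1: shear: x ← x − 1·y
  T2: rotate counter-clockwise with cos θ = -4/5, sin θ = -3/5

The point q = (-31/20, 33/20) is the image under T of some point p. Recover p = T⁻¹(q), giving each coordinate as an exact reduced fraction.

p = (-2, -9/4)

T1 = [1 -1 0; 0 1 0; 0 0 1]
T2·T1 = [-4/5 7/5 0; -3/5 -1/5 0; 0 0 1]
det M = 1; M⁻¹ = [-1/5 -7/5 0; 3/5 -4/5 0; 0 0 1]
M⁻¹ · (-31/20, 33/20)ᵀ = (-2, -9/4)ᵀ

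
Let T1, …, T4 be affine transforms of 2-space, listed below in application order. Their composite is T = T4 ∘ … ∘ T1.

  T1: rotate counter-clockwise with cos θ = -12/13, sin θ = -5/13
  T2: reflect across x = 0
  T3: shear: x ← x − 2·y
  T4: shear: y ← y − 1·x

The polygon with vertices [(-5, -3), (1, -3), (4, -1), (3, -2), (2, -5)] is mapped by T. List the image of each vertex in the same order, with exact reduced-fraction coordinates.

T1 rotate counter-clockwise with cos θ = -12/13, sin θ = -5/13: (-5, -3) → (45/13, 61/13); (1, -3) → (-27/13, 31/13); (4, -1) → (-53/13, -8/13); (3, -2) → (-46/13, 9/13); (2, -5) → (-49/13, 50/13)
T2 reflect across x = 0: (45/13, 61/13) → (-45/13, 61/13); (-27/13, 31/13) → (27/13, 31/13); (-53/13, -8/13) → (53/13, -8/13); (-46/13, 9/13) → (46/13, 9/13); (-49/13, 50/13) → (49/13, 50/13)
T3 shear: x ← x − 2·y: (-45/13, 61/13) → (-167/13, 61/13); (27/13, 31/13) → (-35/13, 31/13); (53/13, -8/13) → (69/13, -8/13); (46/13, 9/13) → (28/13, 9/13); (49/13, 50/13) → (-51/13, 50/13)
T4 shear: y ← y − 1·x: (-167/13, 61/13) → (-167/13, 228/13); (-35/13, 31/13) → (-35/13, 66/13); (69/13, -8/13) → (69/13, -77/13); (28/13, 9/13) → (28/13, -19/13); (-51/13, 50/13) → (-51/13, 101/13)

image vertices: (-167/13, 228/13), (-35/13, 66/13), (69/13, -77/13), (28/13, -19/13), (-51/13, 101/13)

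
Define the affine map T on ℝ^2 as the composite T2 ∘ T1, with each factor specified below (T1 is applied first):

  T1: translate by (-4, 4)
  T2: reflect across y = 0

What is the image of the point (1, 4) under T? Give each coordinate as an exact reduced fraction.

T(p) = (-3, -8)

T1 translate by (-4, 4): (1, 4) → (-3, 8)
T2 reflect across y = 0: (-3, 8) → (-3, -8)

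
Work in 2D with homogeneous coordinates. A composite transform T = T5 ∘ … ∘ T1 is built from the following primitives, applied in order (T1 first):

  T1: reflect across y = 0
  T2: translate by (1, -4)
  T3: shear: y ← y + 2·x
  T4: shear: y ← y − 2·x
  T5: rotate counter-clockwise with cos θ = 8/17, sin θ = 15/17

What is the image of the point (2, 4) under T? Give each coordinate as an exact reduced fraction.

T1 reflect across y = 0: (2, 4) → (2, -4)
T2 translate by (1, -4): (2, -4) → (3, -8)
T3 shear: y ← y + 2·x: (3, -8) → (3, -2)
T4 shear: y ← y − 2·x: (3, -2) → (3, -8)
T5 rotate counter-clockwise with cos θ = 8/17, sin θ = 15/17: (3, -8) → (144/17, -19/17)

T(p) = (144/17, -19/17)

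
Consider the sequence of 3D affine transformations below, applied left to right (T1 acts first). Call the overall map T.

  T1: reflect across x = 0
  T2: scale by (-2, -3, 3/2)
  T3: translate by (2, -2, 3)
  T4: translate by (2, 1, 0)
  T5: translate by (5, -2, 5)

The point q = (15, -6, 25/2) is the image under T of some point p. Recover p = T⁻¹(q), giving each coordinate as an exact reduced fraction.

p = (3, 1, 3)

T1 = [-1 0 0 0; 0 1 0 0; 0 0 1 0; 0 0 0 1]
T2·T1 = [2 0 0 0; 0 -3 0 0; 0 0 3/2 0; 0 0 0 1]
T3·…·T1 = [2 0 0 2; 0 -3 0 -2; 0 0 3/2 3; 0 0 0 1]
T4·…·T1 = [2 0 0 4; 0 -3 0 -1; 0 0 3/2 3; 0 0 0 1]
T5·…·T1 = [2 0 0 9; 0 -3 0 -3; 0 0 3/2 8; 0 0 0 1]
det M = -9; M⁻¹ = [1/2 0 0 -9/2; 0 -1/3 0 -1; 0 0 2/3 -16/3; 0 0 0 1]
M⁻¹ · (15, -6, 25/2)ᵀ = (3, 1, 3)ᵀ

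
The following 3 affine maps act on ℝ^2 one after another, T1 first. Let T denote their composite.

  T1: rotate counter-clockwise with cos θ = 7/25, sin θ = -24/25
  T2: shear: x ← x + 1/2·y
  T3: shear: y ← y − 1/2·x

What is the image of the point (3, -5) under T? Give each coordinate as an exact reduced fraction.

T1 rotate counter-clockwise with cos θ = 7/25, sin θ = -24/25: (3, -5) → (-99/25, -107/25)
T2 shear: x ← x + 1/2·y: (-99/25, -107/25) → (-61/10, -107/25)
T3 shear: y ← y − 1/2·x: (-61/10, -107/25) → (-61/10, -123/100)

T(p) = (-61/10, -123/100)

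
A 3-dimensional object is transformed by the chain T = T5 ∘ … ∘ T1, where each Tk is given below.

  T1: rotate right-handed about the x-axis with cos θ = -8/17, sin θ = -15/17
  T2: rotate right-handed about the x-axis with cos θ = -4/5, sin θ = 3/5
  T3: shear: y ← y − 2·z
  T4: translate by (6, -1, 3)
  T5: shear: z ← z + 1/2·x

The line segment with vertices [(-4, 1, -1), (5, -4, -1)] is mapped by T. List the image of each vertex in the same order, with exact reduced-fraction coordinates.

image vertices: (2, 22/17, 299/85), (11, 1, 59/10)

T1 rotate right-handed about the x-axis with cos θ = -8/17, sin θ = -15/17: (-4, 1, -1) → (-4, -23/17, -7/17); (5, -4, -1) → (5, 1, 4)
T2 rotate right-handed about the x-axis with cos θ = -4/5, sin θ = 3/5: (-4, -23/17, -7/17) → (-4, 113/85, -41/85); (5, 1, 4) → (5, -16/5, -13/5)
T3 shear: y ← y − 2·z: (-4, 113/85, -41/85) → (-4, 39/17, -41/85); (5, -16/5, -13/5) → (5, 2, -13/5)
T4 translate by (6, -1, 3): (-4, 39/17, -41/85) → (2, 22/17, 214/85); (5, 2, -13/5) → (11, 1, 2/5)
T5 shear: z ← z + 1/2·x: (2, 22/17, 214/85) → (2, 22/17, 299/85); (11, 1, 2/5) → (11, 1, 59/10)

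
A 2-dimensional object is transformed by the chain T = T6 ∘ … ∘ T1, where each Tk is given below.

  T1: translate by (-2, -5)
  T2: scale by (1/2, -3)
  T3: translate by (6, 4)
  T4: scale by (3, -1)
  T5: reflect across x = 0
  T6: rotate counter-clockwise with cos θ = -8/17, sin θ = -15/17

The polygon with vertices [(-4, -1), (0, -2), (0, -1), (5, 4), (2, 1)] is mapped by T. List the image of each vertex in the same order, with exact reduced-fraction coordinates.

T1 translate by (-2, -5): (-4, -1) → (-6, -6); (0, -2) → (-2, -7); (0, -1) → (-2, -6); (5, 4) → (3, -1); (2, 1) → (0, -4)
T2 scale by (1/2, -3): (-6, -6) → (-3, 18); (-2, -7) → (-1, 21); (-2, -6) → (-1, 18); (3, -1) → (3/2, 3); (0, -4) → (0, 12)
T3 translate by (6, 4): (-3, 18) → (3, 22); (-1, 21) → (5, 25); (-1, 18) → (5, 22); (3/2, 3) → (15/2, 7); (0, 12) → (6, 16)
T4 scale by (3, -1): (3, 22) → (9, -22); (5, 25) → (15, -25); (5, 22) → (15, -22); (15/2, 7) → (45/2, -7); (6, 16) → (18, -16)
T5 reflect across x = 0: (9, -22) → (-9, -22); (15, -25) → (-15, -25); (15, -22) → (-15, -22); (45/2, -7) → (-45/2, -7); (18, -16) → (-18, -16)
T6 rotate counter-clockwise with cos θ = -8/17, sin θ = -15/17: (-9, -22) → (-258/17, 311/17); (-15, -25) → (-15, 25); (-15, -22) → (-210/17, 401/17); (-45/2, -7) → (75/17, 787/34); (-18, -16) → (-96/17, 398/17)

image vertices: (-258/17, 311/17), (-15, 25), (-210/17, 401/17), (75/17, 787/34), (-96/17, 398/17)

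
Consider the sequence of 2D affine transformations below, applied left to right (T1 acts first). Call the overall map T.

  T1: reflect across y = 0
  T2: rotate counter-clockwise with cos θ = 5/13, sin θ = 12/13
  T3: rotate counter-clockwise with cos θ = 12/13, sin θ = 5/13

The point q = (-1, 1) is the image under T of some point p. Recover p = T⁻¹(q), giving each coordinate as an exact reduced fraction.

T1 = [1 0 0; 0 -1 0; 0 0 1]
T2·T1 = [5/13 12/13 0; 12/13 -5/13 0; 0 0 1]
T3·…·T1 = [0 1 0; 1 0 0; 0 0 1]
det M = -1; M⁻¹ = [0 1 0; 1 0 0; 0 0 1]
M⁻¹ · (-1, 1)ᵀ = (1, -1)ᵀ

p = (1, -1)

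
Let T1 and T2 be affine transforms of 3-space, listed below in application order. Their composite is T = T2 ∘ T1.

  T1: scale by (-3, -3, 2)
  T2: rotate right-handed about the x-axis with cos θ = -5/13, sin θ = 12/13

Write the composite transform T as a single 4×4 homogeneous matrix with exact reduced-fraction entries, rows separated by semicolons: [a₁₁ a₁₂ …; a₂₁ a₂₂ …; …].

T = [-3 0 0 0; 0 15/13 -24/13 0; 0 -36/13 -10/13 0; 0 0 0 1]

T1 = [-3 0 0 0; 0 -3 0 0; 0 0 2 0; 0 0 0 1]
T2·T1 = [-3 0 0 0; 0 15/13 -24/13 0; 0 -36/13 -10/13 0; 0 0 0 1]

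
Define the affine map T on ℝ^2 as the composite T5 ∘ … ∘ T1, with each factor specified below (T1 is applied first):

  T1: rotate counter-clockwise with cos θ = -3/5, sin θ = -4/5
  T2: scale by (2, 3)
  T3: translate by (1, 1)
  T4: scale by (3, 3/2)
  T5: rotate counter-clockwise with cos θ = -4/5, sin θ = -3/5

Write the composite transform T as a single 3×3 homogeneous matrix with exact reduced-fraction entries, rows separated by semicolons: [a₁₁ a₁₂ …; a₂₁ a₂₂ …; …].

T = [18/25 -273/50 -3/2; 126/25 -18/25 -3; 0 0 1]

T1 = [-3/5 4/5 0; -4/5 -3/5 0; 0 0 1]
T2·T1 = [-6/5 8/5 0; -12/5 -9/5 0; 0 0 1]
T3·…·T1 = [-6/5 8/5 1; -12/5 -9/5 1; 0 0 1]
T4·…·T1 = [-18/5 24/5 3; -18/5 -27/10 3/2; 0 0 1]
T5·…·T1 = [18/25 -273/50 -3/2; 126/25 -18/25 -3; 0 0 1]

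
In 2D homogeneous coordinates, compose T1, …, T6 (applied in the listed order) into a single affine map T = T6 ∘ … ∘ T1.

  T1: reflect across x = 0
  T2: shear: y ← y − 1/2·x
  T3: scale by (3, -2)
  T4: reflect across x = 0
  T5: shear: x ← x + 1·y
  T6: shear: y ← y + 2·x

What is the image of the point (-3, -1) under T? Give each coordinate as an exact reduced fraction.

T1 reflect across x = 0: (-3, -1) → (3, -1)
T2 shear: y ← y − 1/2·x: (3, -1) → (3, -5/2)
T3 scale by (3, -2): (3, -5/2) → (9, 5)
T4 reflect across x = 0: (9, 5) → (-9, 5)
T5 shear: x ← x + 1·y: (-9, 5) → (-4, 5)
T6 shear: y ← y + 2·x: (-4, 5) → (-4, -3)

T(p) = (-4, -3)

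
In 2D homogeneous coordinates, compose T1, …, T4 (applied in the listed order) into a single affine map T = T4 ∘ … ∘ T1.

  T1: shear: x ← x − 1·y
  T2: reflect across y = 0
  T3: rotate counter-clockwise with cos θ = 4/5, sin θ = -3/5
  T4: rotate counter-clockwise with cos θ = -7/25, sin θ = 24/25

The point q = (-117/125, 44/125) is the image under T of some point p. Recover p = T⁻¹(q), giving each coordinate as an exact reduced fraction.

T1 = [1 -1 0; 0 1 0; 0 0 1]
T2·T1 = [1 -1 0; 0 -1 0; 0 0 1]
T3·…·T1 = [4/5 -7/5 0; -3/5 -1/5 0; 0 0 1]
T4·…·T1 = [44/125 73/125 0; 117/125 -161/125 0; 0 0 1]
det M = -1; M⁻¹ = [161/125 73/125 0; 117/125 -44/125 0; 0 0 1]
M⁻¹ · (-117/125, 44/125)ᵀ = (-1, -1)ᵀ

p = (-1, -1)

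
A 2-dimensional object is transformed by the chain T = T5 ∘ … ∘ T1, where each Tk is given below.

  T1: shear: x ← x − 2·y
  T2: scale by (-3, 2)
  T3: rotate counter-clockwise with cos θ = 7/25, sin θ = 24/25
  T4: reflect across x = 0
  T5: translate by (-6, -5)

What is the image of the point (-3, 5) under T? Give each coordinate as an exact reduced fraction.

T(p) = (-183/25, 881/25)

T1 shear: x ← x − 2·y: (-3, 5) → (-13, 5)
T2 scale by (-3, 2): (-13, 5) → (39, 10)
T3 rotate counter-clockwise with cos θ = 7/25, sin θ = 24/25: (39, 10) → (33/25, 1006/25)
T4 reflect across x = 0: (33/25, 1006/25) → (-33/25, 1006/25)
T5 translate by (-6, -5): (-33/25, 1006/25) → (-183/25, 881/25)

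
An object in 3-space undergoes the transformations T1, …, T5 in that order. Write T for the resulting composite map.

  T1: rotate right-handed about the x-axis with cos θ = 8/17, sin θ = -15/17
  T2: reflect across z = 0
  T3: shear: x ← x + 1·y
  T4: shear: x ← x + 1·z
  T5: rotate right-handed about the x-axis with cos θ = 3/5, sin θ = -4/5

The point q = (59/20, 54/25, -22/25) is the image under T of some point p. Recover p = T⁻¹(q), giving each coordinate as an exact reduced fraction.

p = (-1/4, 2, 6/5)

T1 = [1 0 0 0; 0 8/17 15/17 0; 0 -15/17 8/17 0; 0 0 0 1]
T2·T1 = [1 0 0 0; 0 8/17 15/17 0; 0 15/17 -8/17 0; 0 0 0 1]
T3·…·T1 = [1 8/17 15/17 0; 0 8/17 15/17 0; 0 15/17 -8/17 0; 0 0 0 1]
T4·…·T1 = [1 23/17 7/17 0; 0 8/17 15/17 0; 0 15/17 -8/17 0; 0 0 0 1]
T5·…·T1 = [1 23/17 7/17 0; 0 84/85 13/85 0; 0 13/85 -84/85 0; 0 0 0 1]
det M = -1; M⁻¹ = [1 -7/5 1/5 0; 0 84/85 13/85 0; 0 13/85 -84/85 0; 0 0 0 1]
M⁻¹ · (59/20, 54/25, -22/25)ᵀ = (-1/4, 2, 6/5)ᵀ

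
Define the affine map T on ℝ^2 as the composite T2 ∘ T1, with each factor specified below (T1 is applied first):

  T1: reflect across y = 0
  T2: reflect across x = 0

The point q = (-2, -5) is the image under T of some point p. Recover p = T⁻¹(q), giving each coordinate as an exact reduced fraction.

T1 = [1 0 0; 0 -1 0; 0 0 1]
T2·T1 = [-1 0 0; 0 -1 0; 0 0 1]
det M = 1; M⁻¹ = [-1 0 0; 0 -1 0; 0 0 1]
M⁻¹ · (-2, -5)ᵀ = (2, 5)ᵀ

p = (2, 5)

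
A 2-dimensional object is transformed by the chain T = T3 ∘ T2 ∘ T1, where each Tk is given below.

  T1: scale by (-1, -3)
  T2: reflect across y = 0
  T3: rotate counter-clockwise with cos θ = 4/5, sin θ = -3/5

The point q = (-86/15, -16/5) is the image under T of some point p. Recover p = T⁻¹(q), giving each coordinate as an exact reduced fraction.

p = (8/3, -2)

T1 = [-1 0 0; 0 -3 0; 0 0 1]
T2·T1 = [-1 0 0; 0 3 0; 0 0 1]
T3·…·T1 = [-4/5 9/5 0; 3/5 12/5 0; 0 0 1]
det M = -3; M⁻¹ = [-4/5 3/5 0; 1/5 4/15 0; 0 0 1]
M⁻¹ · (-86/15, -16/5)ᵀ = (8/3, -2)ᵀ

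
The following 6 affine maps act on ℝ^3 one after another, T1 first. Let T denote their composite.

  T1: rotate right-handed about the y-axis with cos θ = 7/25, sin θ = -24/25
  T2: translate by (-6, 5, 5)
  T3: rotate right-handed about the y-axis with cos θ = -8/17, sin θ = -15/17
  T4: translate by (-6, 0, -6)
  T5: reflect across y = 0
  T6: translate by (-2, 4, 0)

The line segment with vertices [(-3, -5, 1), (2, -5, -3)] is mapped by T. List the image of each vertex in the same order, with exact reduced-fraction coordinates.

T1 rotate right-handed about the y-axis with cos θ = 7/25, sin θ = -24/25: (-3, -5, 1) → (-9/5, -5, -13/5); (2, -5, -3) → (86/25, -5, 27/25)
T2 translate by (-6, 5, 5): (-9/5, -5, -13/5) → (-39/5, 0, 12/5); (86/25, -5, 27/25) → (-64/25, 0, 152/25)
T3 rotate right-handed about the y-axis with cos θ = -8/17, sin θ = -15/17: (-39/5, 0, 12/5) → (132/85, 0, -681/85); (-64/25, 0, 152/25) → (-104/25, 0, -128/25)
T4 translate by (-6, 0, -6): (132/85, 0, -681/85) → (-378/85, 0, -1191/85); (-104/25, 0, -128/25) → (-254/25, 0, -278/25)
T5 reflect across y = 0: (-378/85, 0, -1191/85) → (-378/85, 0, -1191/85); (-254/25, 0, -278/25) → (-254/25, 0, -278/25)
T6 translate by (-2, 4, 0): (-378/85, 0, -1191/85) → (-548/85, 4, -1191/85); (-254/25, 0, -278/25) → (-304/25, 4, -278/25)

image vertices: (-548/85, 4, -1191/85), (-304/25, 4, -278/25)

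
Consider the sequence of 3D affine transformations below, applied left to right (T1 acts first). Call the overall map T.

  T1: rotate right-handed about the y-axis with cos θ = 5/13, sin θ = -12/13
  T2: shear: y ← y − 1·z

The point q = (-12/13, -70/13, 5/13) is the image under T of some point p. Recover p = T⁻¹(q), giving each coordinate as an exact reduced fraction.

p = (0, -5, 1)

T1 = [5/13 0 -12/13 0; 0 1 0 0; 12/13 0 5/13 0; 0 0 0 1]
T2·T1 = [5/13 0 -12/13 0; -12/13 1 -5/13 0; 12/13 0 5/13 0; 0 0 0 1]
det M = 1; M⁻¹ = [5/13 0 12/13 0; 0 1 1 0; -12/13 0 5/13 0; 0 0 0 1]
M⁻¹ · (-12/13, -70/13, 5/13)ᵀ = (0, -5, 1)ᵀ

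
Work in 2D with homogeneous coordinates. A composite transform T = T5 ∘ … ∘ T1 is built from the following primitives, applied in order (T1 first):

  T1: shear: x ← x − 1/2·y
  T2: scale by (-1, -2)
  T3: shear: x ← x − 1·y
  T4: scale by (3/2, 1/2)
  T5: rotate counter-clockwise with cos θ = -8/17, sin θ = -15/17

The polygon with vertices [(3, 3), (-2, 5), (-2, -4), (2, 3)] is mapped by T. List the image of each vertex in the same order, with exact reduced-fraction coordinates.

T1 shear: x ← x − 1/2·y: (3, 3) → (3/2, 3); (-2, 5) → (-9/2, 5); (-2, -4) → (0, -4); (2, 3) → (1/2, 3)
T2 scale by (-1, -2): (3/2, 3) → (-3/2, -6); (-9/2, 5) → (9/2, -10); (0, -4) → (0, 8); (1/2, 3) → (-1/2, -6)
T3 shear: x ← x − 1·y: (-3/2, -6) → (9/2, -6); (9/2, -10) → (29/2, -10); (0, 8) → (-8, 8); (-1/2, -6) → (11/2, -6)
T4 scale by (3/2, 1/2): (9/2, -6) → (27/4, -3); (29/2, -10) → (87/4, -5); (-8, 8) → (-12, 4); (11/2, -6) → (33/4, -3)
T5 rotate counter-clockwise with cos θ = -8/17, sin θ = -15/17: (27/4, -3) → (-99/17, -309/68); (87/4, -5) → (-249/17, -1145/68); (-12, 4) → (156/17, 148/17); (33/4, -3) → (-111/17, -399/68)

image vertices: (-99/17, -309/68), (-249/17, -1145/68), (156/17, 148/17), (-111/17, -399/68)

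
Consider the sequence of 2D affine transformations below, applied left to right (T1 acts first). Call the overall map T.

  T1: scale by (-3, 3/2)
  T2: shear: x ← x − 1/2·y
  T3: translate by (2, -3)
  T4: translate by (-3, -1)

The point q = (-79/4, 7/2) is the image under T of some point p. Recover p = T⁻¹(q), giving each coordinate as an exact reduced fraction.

p = (5, 5)

T1 = [-3 0 0; 0 3/2 0; 0 0 1]
T2·T1 = [-3 -3/4 0; 0 3/2 0; 0 0 1]
T3·…·T1 = [-3 -3/4 2; 0 3/2 -3; 0 0 1]
T4·…·T1 = [-3 -3/4 -1; 0 3/2 -4; 0 0 1]
det M = -9/2; M⁻¹ = [-1/3 -1/6 -1; 0 2/3 8/3; 0 0 1]
M⁻¹ · (-79/4, 7/2)ᵀ = (5, 5)ᵀ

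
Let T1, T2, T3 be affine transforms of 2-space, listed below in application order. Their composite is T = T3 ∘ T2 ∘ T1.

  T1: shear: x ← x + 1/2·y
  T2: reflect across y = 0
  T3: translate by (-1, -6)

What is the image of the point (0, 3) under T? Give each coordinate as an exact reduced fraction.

T(p) = (1/2, -9)

T1 shear: x ← x + 1/2·y: (0, 3) → (3/2, 3)
T2 reflect across y = 0: (3/2, 3) → (3/2, -3)
T3 translate by (-1, -6): (3/2, -3) → (1/2, -9)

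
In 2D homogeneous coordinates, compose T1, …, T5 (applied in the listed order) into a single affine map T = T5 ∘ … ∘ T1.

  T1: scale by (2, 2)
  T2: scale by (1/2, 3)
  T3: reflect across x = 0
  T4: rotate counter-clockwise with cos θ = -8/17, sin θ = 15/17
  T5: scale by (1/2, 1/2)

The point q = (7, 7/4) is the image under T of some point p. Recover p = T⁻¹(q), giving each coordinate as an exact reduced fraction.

p = (7/2, -7/3)

T1 = [2 0 0; 0 2 0; 0 0 1]
T2·T1 = [1 0 0; 0 6 0; 0 0 1]
T3·…·T1 = [-1 0 0; 0 6 0; 0 0 1]
T4·…·T1 = [8/17 -90/17 0; -15/17 -48/17 0; 0 0 1]
T5·…·T1 = [4/17 -45/17 0; -15/34 -24/17 0; 0 0 1]
det M = -3/2; M⁻¹ = [16/17 -30/17 0; -5/17 -8/51 0; 0 0 1]
M⁻¹ · (7, 7/4)ᵀ = (7/2, -7/3)ᵀ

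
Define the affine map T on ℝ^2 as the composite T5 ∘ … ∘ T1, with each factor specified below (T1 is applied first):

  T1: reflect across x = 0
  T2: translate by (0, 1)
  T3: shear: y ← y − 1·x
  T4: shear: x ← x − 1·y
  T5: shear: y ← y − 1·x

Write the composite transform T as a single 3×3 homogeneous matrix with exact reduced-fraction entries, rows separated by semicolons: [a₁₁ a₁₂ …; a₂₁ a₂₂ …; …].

T1 = [-1 0 0; 0 1 0; 0 0 1]
T2·T1 = [-1 0 0; 0 1 1; 0 0 1]
T3·…·T1 = [-1 0 0; 1 1 1; 0 0 1]
T4·…·T1 = [-2 -1 -1; 1 1 1; 0 0 1]
T5·…·T1 = [-2 -1 -1; 3 2 2; 0 0 1]

T = [-2 -1 -1; 3 2 2; 0 0 1]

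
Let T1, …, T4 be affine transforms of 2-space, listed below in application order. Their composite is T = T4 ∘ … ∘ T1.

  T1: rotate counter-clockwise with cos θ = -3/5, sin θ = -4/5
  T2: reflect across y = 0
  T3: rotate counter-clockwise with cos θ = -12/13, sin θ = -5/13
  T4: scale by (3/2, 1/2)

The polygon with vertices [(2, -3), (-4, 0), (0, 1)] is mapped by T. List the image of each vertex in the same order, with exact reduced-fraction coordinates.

image vertices: (633/130, 51/65), (-336/65, 66/65), (-99/130, -28/65)

T1 rotate counter-clockwise with cos θ = -3/5, sin θ = -4/5: (2, -3) → (-18/5, 1/5); (-4, 0) → (12/5, 16/5); (0, 1) → (4/5, -3/5)
T2 reflect across y = 0: (-18/5, 1/5) → (-18/5, -1/5); (12/5, 16/5) → (12/5, -16/5); (4/5, -3/5) → (4/5, 3/5)
T3 rotate counter-clockwise with cos θ = -12/13, sin θ = -5/13: (-18/5, -1/5) → (211/65, 102/65); (12/5, -16/5) → (-224/65, 132/65); (4/5, 3/5) → (-33/65, -56/65)
T4 scale by (3/2, 1/2): (211/65, 102/65) → (633/130, 51/65); (-224/65, 132/65) → (-336/65, 66/65); (-33/65, -56/65) → (-99/130, -28/65)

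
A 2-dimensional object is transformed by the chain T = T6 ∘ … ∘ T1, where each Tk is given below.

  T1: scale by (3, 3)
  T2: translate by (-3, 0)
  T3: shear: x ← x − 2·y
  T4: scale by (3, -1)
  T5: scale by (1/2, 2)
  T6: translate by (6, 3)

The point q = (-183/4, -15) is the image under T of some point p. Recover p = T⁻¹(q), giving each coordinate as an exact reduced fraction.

p = (-9/2, 3)

T1 = [3 0 0; 0 3 0; 0 0 1]
T2·T1 = [3 0 -3; 0 3 0; 0 0 1]
T3·…·T1 = [3 -6 -3; 0 3 0; 0 0 1]
T4·…·T1 = [9 -18 -9; 0 -3 0; 0 0 1]
T5·…·T1 = [9/2 -9 -9/2; 0 -6 0; 0 0 1]
T6·…·T1 = [9/2 -9 3/2; 0 -6 3; 0 0 1]
det M = -27; M⁻¹ = [2/9 -1/3 2/3; 0 -1/6 1/2; 0 0 1]
M⁻¹ · (-183/4, -15)ᵀ = (-9/2, 3)ᵀ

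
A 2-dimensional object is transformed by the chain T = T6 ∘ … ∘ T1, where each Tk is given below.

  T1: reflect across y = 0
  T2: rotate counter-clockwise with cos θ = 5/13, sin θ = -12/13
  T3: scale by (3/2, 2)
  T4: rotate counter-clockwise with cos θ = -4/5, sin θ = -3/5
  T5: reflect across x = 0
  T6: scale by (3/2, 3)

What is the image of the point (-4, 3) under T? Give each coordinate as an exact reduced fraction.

T(p) = (-801/65, -36/65)

T1 reflect across y = 0: (-4, 3) → (-4, -3)
T2 rotate counter-clockwise with cos θ = 5/13, sin θ = -12/13: (-4, -3) → (-56/13, 33/13)
T3 scale by (3/2, 2): (-56/13, 33/13) → (-84/13, 66/13)
T4 rotate counter-clockwise with cos θ = -4/5, sin θ = -3/5: (-84/13, 66/13) → (534/65, -12/65)
T5 reflect across x = 0: (534/65, -12/65) → (-534/65, -12/65)
T6 scale by (3/2, 3): (-534/65, -12/65) → (-801/65, -36/65)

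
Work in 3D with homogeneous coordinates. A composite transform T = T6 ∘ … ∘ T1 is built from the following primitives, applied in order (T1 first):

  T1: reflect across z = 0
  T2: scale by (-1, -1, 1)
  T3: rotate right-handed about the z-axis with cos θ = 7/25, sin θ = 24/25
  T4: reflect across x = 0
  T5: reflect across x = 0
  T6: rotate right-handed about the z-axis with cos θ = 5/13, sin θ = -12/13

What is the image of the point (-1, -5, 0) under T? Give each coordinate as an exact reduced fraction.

T1 reflect across z = 0: (-1, -5, 0) → (-1, -5, 0)
T2 scale by (-1, -1, 1): (-1, -5, 0) → (1, 5, 0)
T3 rotate right-handed about the z-axis with cos θ = 7/25, sin θ = 24/25: (1, 5, 0) → (-113/25, 59/25, 0)
T4 reflect across x = 0: (-113/25, 59/25, 0) → (113/25, 59/25, 0)
T5 reflect across x = 0: (113/25, 59/25, 0) → (-113/25, 59/25, 0)
T6 rotate right-handed about the z-axis with cos θ = 5/13, sin θ = -12/13: (-113/25, 59/25, 0) → (11/25, 127/25, 0)

T(p) = (11/25, 127/25, 0)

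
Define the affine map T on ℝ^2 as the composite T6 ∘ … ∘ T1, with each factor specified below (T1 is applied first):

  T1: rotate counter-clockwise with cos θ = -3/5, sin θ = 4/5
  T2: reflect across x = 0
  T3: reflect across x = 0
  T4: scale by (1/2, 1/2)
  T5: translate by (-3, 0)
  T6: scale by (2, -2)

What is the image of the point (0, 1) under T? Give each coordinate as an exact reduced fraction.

T(p) = (-34/5, 3/5)

T1 rotate counter-clockwise with cos θ = -3/5, sin θ = 4/5: (0, 1) → (-4/5, -3/5)
T2 reflect across x = 0: (-4/5, -3/5) → (4/5, -3/5)
T3 reflect across x = 0: (4/5, -3/5) → (-4/5, -3/5)
T4 scale by (1/2, 1/2): (-4/5, -3/5) → (-2/5, -3/10)
T5 translate by (-3, 0): (-2/5, -3/10) → (-17/5, -3/10)
T6 scale by (2, -2): (-17/5, -3/10) → (-34/5, 3/5)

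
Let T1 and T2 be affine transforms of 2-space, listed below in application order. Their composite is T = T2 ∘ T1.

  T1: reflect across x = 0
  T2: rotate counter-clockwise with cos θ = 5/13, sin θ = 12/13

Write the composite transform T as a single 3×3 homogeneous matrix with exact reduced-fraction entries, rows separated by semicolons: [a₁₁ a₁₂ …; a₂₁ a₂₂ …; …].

T1 = [-1 0 0; 0 1 0; 0 0 1]
T2·T1 = [-5/13 -12/13 0; -12/13 5/13 0; 0 0 1]

T = [-5/13 -12/13 0; -12/13 5/13 0; 0 0 1]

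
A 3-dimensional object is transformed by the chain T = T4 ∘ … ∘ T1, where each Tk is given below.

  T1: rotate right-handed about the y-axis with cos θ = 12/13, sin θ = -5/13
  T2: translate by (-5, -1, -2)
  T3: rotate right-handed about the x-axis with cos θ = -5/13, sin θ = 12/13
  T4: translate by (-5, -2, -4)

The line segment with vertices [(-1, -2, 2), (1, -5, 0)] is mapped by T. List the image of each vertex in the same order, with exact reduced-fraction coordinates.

T1 rotate right-handed about the y-axis with cos θ = 12/13, sin θ = -5/13: (-1, -2, 2) → (-22/13, -2, 19/13); (1, -5, 0) → (12/13, -5, 5/13)
T2 translate by (-5, -1, -2): (-22/13, -2, 19/13) → (-87/13, -3, -7/13); (12/13, -5, 5/13) → (-53/13, -6, -21/13)
T3 rotate right-handed about the x-axis with cos θ = -5/13, sin θ = 12/13: (-87/13, -3, -7/13) → (-87/13, 279/169, -433/169); (-53/13, -6, -21/13) → (-53/13, 642/169, -831/169)
T4 translate by (-5, -2, -4): (-87/13, 279/169, -433/169) → (-152/13, -59/169, -1109/169); (-53/13, 642/169, -831/169) → (-118/13, 304/169, -1507/169)

image vertices: (-152/13, -59/169, -1109/169), (-118/13, 304/169, -1507/169)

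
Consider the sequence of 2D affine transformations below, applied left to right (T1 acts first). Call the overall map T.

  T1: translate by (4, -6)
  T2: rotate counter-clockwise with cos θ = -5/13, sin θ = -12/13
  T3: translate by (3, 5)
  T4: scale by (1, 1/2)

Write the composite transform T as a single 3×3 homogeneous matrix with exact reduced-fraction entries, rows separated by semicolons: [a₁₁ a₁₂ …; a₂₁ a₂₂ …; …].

T = [-5/13 12/13 -53/13; -6/13 -5/26 47/26; 0 0 1]

T1 = [1 0 4; 0 1 -6; 0 0 1]
T2·T1 = [-5/13 12/13 -92/13; -12/13 -5/13 -18/13; 0 0 1]
T3·…·T1 = [-5/13 12/13 -53/13; -12/13 -5/13 47/13; 0 0 1]
T4·…·T1 = [-5/13 12/13 -53/13; -6/13 -5/26 47/26; 0 0 1]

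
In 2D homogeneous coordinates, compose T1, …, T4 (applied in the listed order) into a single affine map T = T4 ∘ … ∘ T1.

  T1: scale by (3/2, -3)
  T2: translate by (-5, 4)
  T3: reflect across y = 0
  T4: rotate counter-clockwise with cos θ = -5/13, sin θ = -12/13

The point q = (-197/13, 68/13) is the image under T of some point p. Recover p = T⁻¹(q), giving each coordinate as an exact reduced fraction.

T1 = [3/2 0 0; 0 -3 0; 0 0 1]
T2·T1 = [3/2 0 -5; 0 -3 4; 0 0 1]
T3·…·T1 = [3/2 0 -5; 0 3 -4; 0 0 1]
T4·…·T1 = [-15/26 36/13 -23/13; -18/13 -15/13 80/13; 0 0 1]
det M = 9/2; M⁻¹ = [-10/39 -8/13 10/3; 4/13 -5/39 4/3; 0 0 1]
M⁻¹ · (-197/13, 68/13)ᵀ = (4, -4)ᵀ

p = (4, -4)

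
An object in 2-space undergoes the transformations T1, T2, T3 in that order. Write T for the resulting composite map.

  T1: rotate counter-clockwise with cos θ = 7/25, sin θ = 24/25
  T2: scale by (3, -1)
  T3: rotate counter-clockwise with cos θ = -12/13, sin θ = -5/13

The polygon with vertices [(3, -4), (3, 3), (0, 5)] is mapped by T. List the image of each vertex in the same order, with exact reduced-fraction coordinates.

image vertices: (-4432/325, -1227/325), (1371/325, 1881/325), (829/65, 444/65)

T1 rotate counter-clockwise with cos θ = 7/25, sin θ = 24/25: (3, -4) → (117/25, 44/25); (3, 3) → (-51/25, 93/25); (0, 5) → (-24/5, 7/5)
T2 scale by (3, -1): (117/25, 44/25) → (351/25, -44/25); (-51/25, 93/25) → (-153/25, -93/25); (-24/5, 7/5) → (-72/5, -7/5)
T3 rotate counter-clockwise with cos θ = -12/13, sin θ = -5/13: (351/25, -44/25) → (-4432/325, -1227/325); (-153/25, -93/25) → (1371/325, 1881/325); (-72/5, -7/5) → (829/65, 444/65)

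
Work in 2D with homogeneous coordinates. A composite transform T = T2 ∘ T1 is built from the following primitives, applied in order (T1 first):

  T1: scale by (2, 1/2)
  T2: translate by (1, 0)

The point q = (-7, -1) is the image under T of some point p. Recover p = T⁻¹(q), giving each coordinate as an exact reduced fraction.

T1 = [2 0 0; 0 1/2 0; 0 0 1]
T2·T1 = [2 0 1; 0 1/2 0; 0 0 1]
det M = 1; M⁻¹ = [1/2 0 -1/2; 0 2 0; 0 0 1]
M⁻¹ · (-7, -1)ᵀ = (-4, -2)ᵀ

p = (-4, -2)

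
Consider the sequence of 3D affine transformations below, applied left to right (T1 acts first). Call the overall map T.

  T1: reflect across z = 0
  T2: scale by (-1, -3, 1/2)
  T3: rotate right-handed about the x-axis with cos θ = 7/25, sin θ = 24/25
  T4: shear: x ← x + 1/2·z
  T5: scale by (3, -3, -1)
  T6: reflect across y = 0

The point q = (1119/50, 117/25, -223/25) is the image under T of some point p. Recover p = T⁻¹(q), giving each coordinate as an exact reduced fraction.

T1 = [1 0 0 0; 0 1 0 0; 0 0 -1 0; 0 0 0 1]
T2·T1 = [-1 0 0 0; 0 -3 0 0; 0 0 -1/2 0; 0 0 0 1]
T3·…·T1 = [-1 0 0 0; 0 -21/25 12/25 0; 0 -72/25 -7/50 0; 0 0 0 1]
T4·…·T1 = [-1 -36/25 -7/100 0; 0 -21/25 12/25 0; 0 -72/25 -7/50 0; 0 0 0 1]
T5·…·T1 = [-3 -108/25 -21/100 0; 0 63/25 -36/25 0; 0 72/25 7/50 0; 0 0 0 1]
T6·…·T1 = [-3 -108/25 -21/100 0; 0 -63/25 36/25 0; 0 72/25 7/50 0; 0 0 0 1]
det M = 27/2; M⁻¹ = [-1/3 0 -1/2 0; 0 -7/225 8/25 0; 0 16/25 14/25 0; 0 0 0 1]
M⁻¹ · (1119/50, 117/25, -223/25)ᵀ = (-3, -3, -2)ᵀ

p = (-3, -3, -2)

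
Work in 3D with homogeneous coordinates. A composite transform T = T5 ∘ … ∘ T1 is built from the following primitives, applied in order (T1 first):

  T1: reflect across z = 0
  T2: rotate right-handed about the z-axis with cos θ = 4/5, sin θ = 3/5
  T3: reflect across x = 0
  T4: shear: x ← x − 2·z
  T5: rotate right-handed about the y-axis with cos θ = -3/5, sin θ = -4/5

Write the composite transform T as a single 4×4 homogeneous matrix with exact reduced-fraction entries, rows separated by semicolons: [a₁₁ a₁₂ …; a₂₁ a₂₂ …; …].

T1 = [1 0 0 0; 0 1 0 0; 0 0 -1 0; 0 0 0 1]
T2·T1 = [4/5 -3/5 0 0; 3/5 4/5 0 0; 0 0 -1 0; 0 0 0 1]
T3·…·T1 = [-4/5 3/5 0 0; 3/5 4/5 0 0; 0 0 -1 0; 0 0 0 1]
T4·…·T1 = [-4/5 3/5 2 0; 3/5 4/5 0 0; 0 0 -1 0; 0 0 0 1]
T5·…·T1 = [12/25 -9/25 -2/5 0; 3/5 4/5 0 0; -16/25 12/25 11/5 0; 0 0 0 1]

T = [12/25 -9/25 -2/5 0; 3/5 4/5 0 0; -16/25 12/25 11/5 0; 0 0 0 1]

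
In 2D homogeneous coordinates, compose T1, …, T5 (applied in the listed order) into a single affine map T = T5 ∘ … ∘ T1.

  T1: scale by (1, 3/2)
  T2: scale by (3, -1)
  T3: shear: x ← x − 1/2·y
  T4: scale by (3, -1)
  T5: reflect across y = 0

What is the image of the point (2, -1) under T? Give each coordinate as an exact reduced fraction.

T(p) = (63/4, 3/2)

T1 scale by (1, 3/2): (2, -1) → (2, -3/2)
T2 scale by (3, -1): (2, -3/2) → (6, 3/2)
T3 shear: x ← x − 1/2·y: (6, 3/2) → (21/4, 3/2)
T4 scale by (3, -1): (21/4, 3/2) → (63/4, -3/2)
T5 reflect across y = 0: (63/4, -3/2) → (63/4, 3/2)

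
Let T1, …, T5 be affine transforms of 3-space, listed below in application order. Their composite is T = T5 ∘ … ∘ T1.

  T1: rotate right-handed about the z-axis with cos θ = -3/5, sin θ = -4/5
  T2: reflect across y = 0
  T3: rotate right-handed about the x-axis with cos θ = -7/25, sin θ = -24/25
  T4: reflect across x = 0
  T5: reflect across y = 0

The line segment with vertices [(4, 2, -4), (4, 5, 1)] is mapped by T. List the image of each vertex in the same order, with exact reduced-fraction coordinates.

image vertices: (4/5, 634/125, -388/125), (-8/5, 97/125, -779/125)

T1 rotate right-handed about the z-axis with cos θ = -3/5, sin θ = -4/5: (4, 2, -4) → (-4/5, -22/5, -4); (4, 5, 1) → (8/5, -31/5, 1)
T2 reflect across y = 0: (-4/5, -22/5, -4) → (-4/5, 22/5, -4); (8/5, -31/5, 1) → (8/5, 31/5, 1)
T3 rotate right-handed about the x-axis with cos θ = -7/25, sin θ = -24/25: (-4/5, 22/5, -4) → (-4/5, -634/125, -388/125); (8/5, 31/5, 1) → (8/5, -97/125, -779/125)
T4 reflect across x = 0: (-4/5, -634/125, -388/125) → (4/5, -634/125, -388/125); (8/5, -97/125, -779/125) → (-8/5, -97/125, -779/125)
T5 reflect across y = 0: (4/5, -634/125, -388/125) → (4/5, 634/125, -388/125); (-8/5, -97/125, -779/125) → (-8/5, 97/125, -779/125)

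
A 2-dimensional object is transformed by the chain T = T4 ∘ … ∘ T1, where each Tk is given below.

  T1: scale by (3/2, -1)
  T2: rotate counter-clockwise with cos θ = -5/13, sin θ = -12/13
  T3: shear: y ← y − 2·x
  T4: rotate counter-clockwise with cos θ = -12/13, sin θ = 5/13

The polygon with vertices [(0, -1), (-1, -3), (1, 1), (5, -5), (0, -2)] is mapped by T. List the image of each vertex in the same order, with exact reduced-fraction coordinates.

image vertices: (1/169, 408/169), (-102/169, 2451/338), (8/13, -63/26), (530/169, 4065/338), (2/169, 816/169)

T1 scale by (3/2, -1): (0, -1) → (0, 1); (-1, -3) → (-3/2, 3); (1, 1) → (3/2, -1); (5, -5) → (15/2, 5); (0, -2) → (0, 2)
T2 rotate counter-clockwise with cos θ = -5/13, sin θ = -12/13: (0, 1) → (12/13, -5/13); (-3/2, 3) → (87/26, 3/13); (3/2, -1) → (-3/2, -1); (15/2, 5) → (45/26, -115/13); (0, 2) → (24/13, -10/13)
T3 shear: y ← y − 2·x: (12/13, -5/13) → (12/13, -29/13); (87/26, 3/13) → (87/26, -84/13); (-3/2, -1) → (-3/2, 2); (45/26, -115/13) → (45/26, -160/13); (24/13, -10/13) → (24/13, -58/13)
T4 rotate counter-clockwise with cos θ = -12/13, sin θ = 5/13: (12/13, -29/13) → (1/169, 408/169); (87/26, -84/13) → (-102/169, 2451/338); (-3/2, 2) → (8/13, -63/26); (45/26, -160/13) → (530/169, 4065/338); (24/13, -58/13) → (2/169, 816/169)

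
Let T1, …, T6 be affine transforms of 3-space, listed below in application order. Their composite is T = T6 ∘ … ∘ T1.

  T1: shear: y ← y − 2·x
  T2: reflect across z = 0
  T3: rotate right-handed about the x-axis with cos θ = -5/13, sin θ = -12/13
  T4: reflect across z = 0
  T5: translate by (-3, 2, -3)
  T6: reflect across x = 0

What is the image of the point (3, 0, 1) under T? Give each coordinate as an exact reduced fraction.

T(p) = (0, 44/13, -116/13)

T1 shear: y ← y − 2·x: (3, 0, 1) → (3, -6, 1)
T2 reflect across z = 0: (3, -6, 1) → (3, -6, -1)
T3 rotate right-handed about the x-axis with cos θ = -5/13, sin θ = -12/13: (3, -6, -1) → (3, 18/13, 77/13)
T4 reflect across z = 0: (3, 18/13, 77/13) → (3, 18/13, -77/13)
T5 translate by (-3, 2, -3): (3, 18/13, -77/13) → (0, 44/13, -116/13)
T6 reflect across x = 0: (0, 44/13, -116/13) → (0, 44/13, -116/13)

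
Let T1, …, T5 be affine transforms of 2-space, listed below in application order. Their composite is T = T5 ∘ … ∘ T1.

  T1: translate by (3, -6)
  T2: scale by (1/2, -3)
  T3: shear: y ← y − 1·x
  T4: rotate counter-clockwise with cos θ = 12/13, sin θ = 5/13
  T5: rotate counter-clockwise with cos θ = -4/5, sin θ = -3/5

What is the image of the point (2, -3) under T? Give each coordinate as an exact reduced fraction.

T1 translate by (3, -6): (2, -3) → (5, -9)
T2 scale by (1/2, -3): (5, -9) → (5/2, 27)
T3 shear: y ← y − 1·x: (5/2, 27) → (5/2, 49/2)
T4 rotate counter-clockwise with cos θ = 12/13, sin θ = 5/13: (5/2, 49/2) → (-185/26, 613/26)
T5 rotate counter-clockwise with cos θ = -4/5, sin θ = -3/5: (-185/26, 613/26) → (2579/130, -1897/130)

T(p) = (2579/130, -1897/130)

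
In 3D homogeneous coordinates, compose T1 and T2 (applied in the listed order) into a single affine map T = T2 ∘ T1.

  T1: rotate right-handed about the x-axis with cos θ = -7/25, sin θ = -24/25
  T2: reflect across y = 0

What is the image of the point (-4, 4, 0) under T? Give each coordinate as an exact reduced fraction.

T1 rotate right-handed about the x-axis with cos θ = -7/25, sin θ = -24/25: (-4, 4, 0) → (-4, -28/25, -96/25)
T2 reflect across y = 0: (-4, -28/25, -96/25) → (-4, 28/25, -96/25)

T(p) = (-4, 28/25, -96/25)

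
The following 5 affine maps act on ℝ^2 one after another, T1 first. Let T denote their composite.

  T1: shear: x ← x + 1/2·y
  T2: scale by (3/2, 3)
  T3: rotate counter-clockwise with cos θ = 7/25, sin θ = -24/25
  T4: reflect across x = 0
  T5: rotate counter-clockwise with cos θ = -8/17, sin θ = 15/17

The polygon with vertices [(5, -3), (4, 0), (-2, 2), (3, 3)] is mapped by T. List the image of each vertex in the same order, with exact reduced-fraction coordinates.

T1 shear: x ← x + 1/2·y: (5, -3) → (7/2, -3); (4, 0) → (4, 0); (-2, 2) → (-1, 2); (3, 3) → (9/2, 3)
T2 scale by (3/2, 3): (7/2, -3) → (21/4, -9); (4, 0) → (6, 0); (-1, 2) → (-3/2, 6); (9/2, 3) → (27/4, 9)
T3 rotate counter-clockwise with cos θ = 7/25, sin θ = -24/25: (21/4, -9) → (-717/100, -189/25); (6, 0) → (42/25, -144/25); (-3/2, 6) → (267/50, 78/25); (27/4, 9) → (1053/100, -99/25)
T4 reflect across x = 0: (-717/100, -189/25) → (717/100, -189/25); (42/25, -144/25) → (-42/25, -144/25); (267/50, 78/25) → (-267/50, 78/25); (1053/100, -99/25) → (-1053/100, -99/25)
T5 rotate counter-clockwise with cos θ = -8/17, sin θ = 15/17: (717/100, -189/25) → (1401/425, 16803/1700); (-42/25, -144/25) → (2496/425, 522/425); (-267/50, 78/25) → (-6/25, -309/50); (-1053/100, -99/25) → (3591/425, -12627/1700)

image vertices: (1401/425, 16803/1700), (2496/425, 522/425), (-6/25, -309/50), (3591/425, -12627/1700)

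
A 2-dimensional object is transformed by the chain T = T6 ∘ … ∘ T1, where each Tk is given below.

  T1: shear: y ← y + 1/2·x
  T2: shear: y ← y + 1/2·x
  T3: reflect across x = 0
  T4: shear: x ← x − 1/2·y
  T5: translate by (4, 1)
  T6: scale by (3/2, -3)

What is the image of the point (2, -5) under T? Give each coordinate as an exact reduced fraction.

T(p) = (21/4, 6)

T1 shear: y ← y + 1/2·x: (2, -5) → (2, -4)
T2 shear: y ← y + 1/2·x: (2, -4) → (2, -3)
T3 reflect across x = 0: (2, -3) → (-2, -3)
T4 shear: x ← x − 1/2·y: (-2, -3) → (-1/2, -3)
T5 translate by (4, 1): (-1/2, -3) → (7/2, -2)
T6 scale by (3/2, -3): (7/2, -2) → (21/4, 6)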